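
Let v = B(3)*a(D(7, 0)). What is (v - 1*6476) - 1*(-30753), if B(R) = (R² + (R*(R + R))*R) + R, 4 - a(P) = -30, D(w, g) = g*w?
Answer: 26521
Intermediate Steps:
a(P) = 34 (a(P) = 4 - 1*(-30) = 4 + 30 = 34)
B(R) = R + R² + 2*R³ (B(R) = (R² + (R*(2*R))*R) + R = (R² + (2*R²)*R) + R = (R² + 2*R³) + R = R + R² + 2*R³)
v = 2244 (v = (3*(1 + 3 + 2*3²))*34 = (3*(1 + 3 + 2*9))*34 = (3*(1 + 3 + 18))*34 = (3*22)*34 = 66*34 = 2244)
(v - 1*6476) - 1*(-30753) = (2244 - 1*6476) - 1*(-30753) = (2244 - 6476) + 30753 = -4232 + 30753 = 26521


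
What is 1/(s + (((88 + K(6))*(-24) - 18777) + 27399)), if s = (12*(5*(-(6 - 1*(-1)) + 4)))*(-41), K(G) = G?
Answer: 1/13746 ≈ 7.2748e-5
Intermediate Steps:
s = 7380 (s = (12*(5*(-(6 + 1) + 4)))*(-41) = (12*(5*(-1*7 + 4)))*(-41) = (12*(5*(-7 + 4)))*(-41) = (12*(5*(-3)))*(-41) = (12*(-15))*(-41) = -180*(-41) = 7380)
1/(s + (((88 + K(6))*(-24) - 18777) + 27399)) = 1/(7380 + (((88 + 6)*(-24) - 18777) + 27399)) = 1/(7380 + ((94*(-24) - 18777) + 27399)) = 1/(7380 + ((-2256 - 18777) + 27399)) = 1/(7380 + (-21033 + 27399)) = 1/(7380 + 6366) = 1/13746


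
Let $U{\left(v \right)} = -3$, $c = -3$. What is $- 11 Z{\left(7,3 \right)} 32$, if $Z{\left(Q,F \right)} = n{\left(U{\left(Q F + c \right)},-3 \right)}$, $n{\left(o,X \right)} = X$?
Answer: $1056$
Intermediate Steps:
$Z{\left(Q,F \right)} = -3$
$- 11 Z{\left(7,3 \right)} 32 = \left(-11\right) \left(-3\right) 32 = 33 \cdot 32 = 1056$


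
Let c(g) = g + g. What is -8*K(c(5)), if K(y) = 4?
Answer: -32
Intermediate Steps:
c(g) = 2*g
-8*K(c(5)) = -8*4 = -32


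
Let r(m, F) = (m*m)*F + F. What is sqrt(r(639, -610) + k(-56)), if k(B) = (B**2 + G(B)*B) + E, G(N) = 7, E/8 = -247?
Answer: 2*I*sqrt(62268913) ≈ 15782.0*I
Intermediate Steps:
E = -1976 (E = 8*(-247) = -1976)
r(m, F) = F + F*m**2 (r(m, F) = m**2*F + F = F*m**2 + F = F + F*m**2)
k(B) = -1976 + B**2 + 7*B (k(B) = (B**2 + 7*B) - 1976 = -1976 + B**2 + 7*B)
sqrt(r(639, -610) + k(-56)) = sqrt(-610*(1 + 639**2) + (-1976 + (-56)**2 + 7*(-56))) = sqrt(-610*(1 + 408321) + (-1976 + 3136 - 392)) = sqrt(-610*408322 + 768) = sqrt(-249076420 + 768) = sqrt(-249075652) = 2*I*sqrt(62268913)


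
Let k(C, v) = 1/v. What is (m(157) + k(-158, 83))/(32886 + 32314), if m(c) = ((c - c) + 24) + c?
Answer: 939/338225 ≈ 0.0027763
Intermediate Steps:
m(c) = 24 + c (m(c) = (0 + 24) + c = 24 + c)
(m(157) + k(-158, 83))/(32886 + 32314) = ((24 + 157) + 1/83)/(32886 + 32314) = (181 + 1/83)/65200 = (15024/83)*(1/65200) = 939/338225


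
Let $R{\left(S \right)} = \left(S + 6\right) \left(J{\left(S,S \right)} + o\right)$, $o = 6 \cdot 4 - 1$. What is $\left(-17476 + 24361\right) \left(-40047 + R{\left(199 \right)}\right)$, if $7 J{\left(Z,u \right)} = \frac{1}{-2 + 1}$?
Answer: $- \frac{1704237165}{7} \approx -2.4346 \cdot 10^{8}$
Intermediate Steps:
$J{\left(Z,u \right)} = - \frac{1}{7}$ ($J{\left(Z,u \right)} = \frac{1}{7 \left(-2 + 1\right)} = \frac{1}{7 \left(-1\right)} = \frac{1}{7} \left(-1\right) = - \frac{1}{7}$)
$o = 23$ ($o = 24 - 1 = 23$)
$R{\left(S \right)} = \frac{960}{7} + \frac{160 S}{7}$ ($R{\left(S \right)} = \left(S + 6\right) \left(- \frac{1}{7} + 23\right) = \left(6 + S\right) \frac{160}{7} = \frac{960}{7} + \frac{160 S}{7}$)
$\left(-17476 + 24361\right) \left(-40047 + R{\left(199 \right)}\right) = \left(-17476 + 24361\right) \left(-40047 + \left(\frac{960}{7} + \frac{160}{7} \cdot 199\right)\right) = 6885 \left(-40047 + \left(\frac{960}{7} + \frac{31840}{7}\right)\right) = 6885 \left(-40047 + \frac{32800}{7}\right) = 6885 \left(- \frac{247529}{7}\right) = - \frac{1704237165}{7}$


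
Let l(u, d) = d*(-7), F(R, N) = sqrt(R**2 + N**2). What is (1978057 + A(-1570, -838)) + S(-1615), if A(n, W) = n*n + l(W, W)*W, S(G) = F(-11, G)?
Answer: -472751 + 13*sqrt(15434) ≈ -4.7114e+5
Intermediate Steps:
F(R, N) = sqrt(N**2 + R**2)
S(G) = sqrt(121 + G**2) (S(G) = sqrt(G**2 + (-11)**2) = sqrt(G**2 + 121) = sqrt(121 + G**2))
l(u, d) = -7*d
A(n, W) = n**2 - 7*W**2 (A(n, W) = n*n + (-7*W)*W = n**2 - 7*W**2)
(1978057 + A(-1570, -838)) + S(-1615) = (1978057 + ((-1570)**2 - 7*(-838)**2)) + sqrt(121 + (-1615)**2) = (1978057 + (2464900 - 7*702244)) + sqrt(121 + 2608225) = (1978057 + (2464900 - 4915708)) + sqrt(2608346) = (1978057 - 2450808) + 13*sqrt(15434) = -472751 + 13*sqrt(15434)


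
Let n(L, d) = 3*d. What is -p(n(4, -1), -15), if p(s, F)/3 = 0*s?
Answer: 0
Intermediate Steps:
p(s, F) = 0 (p(s, F) = 3*(0*s) = 3*0 = 0)
-p(n(4, -1), -15) = -1*0 = 0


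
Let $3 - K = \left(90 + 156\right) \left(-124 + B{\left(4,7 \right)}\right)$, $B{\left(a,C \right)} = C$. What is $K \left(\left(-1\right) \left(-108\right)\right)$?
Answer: $3108780$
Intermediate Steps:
$K = 28785$ ($K = 3 - \left(90 + 156\right) \left(-124 + 7\right) = 3 - 246 \left(-117\right) = 3 - -28782 = 3 + 28782 = 28785$)
$K \left(\left(-1\right) \left(-108\right)\right) = 28785 \left(\left(-1\right) \left(-108\right)\right) = 28785 \cdot 108 = 3108780$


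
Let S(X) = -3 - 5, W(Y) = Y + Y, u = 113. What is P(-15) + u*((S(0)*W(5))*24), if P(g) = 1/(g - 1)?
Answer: -3471361/16 ≈ -2.1696e+5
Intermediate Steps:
W(Y) = 2*Y
P(g) = 1/(-1 + g)
S(X) = -8
P(-15) + u*((S(0)*W(5))*24) = 1/(-1 - 15) + 113*(-16*5*24) = 1/(-16) + 113*(-8*10*24) = -1/16 + 113*(-80*24) = -1/16 + 113*(-1920) = -1/16 - 216960 = -3471361/16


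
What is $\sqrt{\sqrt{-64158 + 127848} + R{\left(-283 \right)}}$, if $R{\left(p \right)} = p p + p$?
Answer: $\sqrt{79806 + \sqrt{63690}} \approx 282.95$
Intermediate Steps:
$R{\left(p \right)} = p + p^{2}$ ($R{\left(p \right)} = p^{2} + p = p + p^{2}$)
$\sqrt{\sqrt{-64158 + 127848} + R{\left(-283 \right)}} = \sqrt{\sqrt{-64158 + 127848} - 283 \left(1 - 283\right)} = \sqrt{\sqrt{63690} - -79806} = \sqrt{\sqrt{63690} + 79806} = \sqrt{79806 + \sqrt{63690}}$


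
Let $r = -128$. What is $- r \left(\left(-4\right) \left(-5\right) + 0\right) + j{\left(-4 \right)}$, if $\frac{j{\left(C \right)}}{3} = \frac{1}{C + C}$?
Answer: $\frac{20477}{8} \approx 2559.6$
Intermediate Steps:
$j{\left(C \right)} = \frac{3}{2 C}$ ($j{\left(C \right)} = \frac{3}{C + C} = \frac{3}{2 C}$)
$- r \left(\left(-4\right) \left(-5\right) + 0\right) + j{\left(-4 \right)} = \left(-1\right) \left(-128\right) \left(\left(-4\right) \left(-5\right) + 0\right) + \frac{3}{2 \left(-4\right)} = 128 \left(20 + 0\right) + \frac{3}{2} \left(- \frac{1}{4}\right) = 128 \cdot 20 - \frac{3}{8} = 2560 - \frac{3}{8} = \frac{20477}{8}$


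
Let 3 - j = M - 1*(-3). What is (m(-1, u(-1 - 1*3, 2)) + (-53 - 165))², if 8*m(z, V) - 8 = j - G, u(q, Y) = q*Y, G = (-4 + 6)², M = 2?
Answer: 758641/16 ≈ 47415.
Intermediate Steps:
j = -2 (j = 3 - (2 - 1*(-3)) = 3 - (2 + 3) = 3 - 1*5 = 3 - 5 = -2)
G = 4 (G = 2² = 4)
u(q, Y) = Y*q
m(z, V) = ¼ (m(z, V) = 1 + (-2 - 1*4)/8 = 1 + (-2 - 4)/8 = 1 + (⅛)*(-6) = 1 - ¾ = ¼)
(m(-1, u(-1 - 1*3, 2)) + (-53 - 165))² = (¼ + (-53 - 165))² = (¼ - 218)² = (-871/4)² = 758641/16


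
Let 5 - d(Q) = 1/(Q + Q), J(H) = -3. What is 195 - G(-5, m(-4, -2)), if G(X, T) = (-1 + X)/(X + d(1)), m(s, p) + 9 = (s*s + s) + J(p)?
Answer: 183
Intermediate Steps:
m(s, p) = -12 + s + s² (m(s, p) = -9 + ((s*s + s) - 3) = -9 + ((s² + s) - 3) = -9 + ((s + s²) - 3) = -9 + (-3 + s + s²) = -12 + s + s²)
d(Q) = 5 - 1/(2*Q) (d(Q) = 5 - 1/(Q + Q) = 5 - 1/(2*Q))
G(X, T) = (-1 + X)/(9/2 + X) (G(X, T) = (-1 + X)/(X + (5 - ½/1)) = (-1 + X)/(X + (5 - ½*1)) = (-1 + X)/(X + (5 - ½)) = (-1 + X)/(X + 9/2) = (-1 + X)/(9/2 + X))
195 - G(-5, m(-4, -2)) = 195 - 2*(-1 - 5)/(9 + 2*(-5)) = 195 - 2*(-6)/(9 - 10) = 195 - 2*(-6)/(-1) = 195 - 2*(-1)*(-6) = 195 - 1*12 = 195 - 12 = 183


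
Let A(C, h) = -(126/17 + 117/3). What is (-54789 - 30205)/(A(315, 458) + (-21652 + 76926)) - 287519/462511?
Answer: -938223894889/434237240059 ≈ -2.1606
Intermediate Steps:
A(C, h) = -789/17 (A(C, h) = -(126*(1/17) + 117*(⅓)) = -(126/17 + 39) = -1*789/17 = -789/17)
(-54789 - 30205)/(A(315, 458) + (-21652 + 76926)) - 287519/462511 = (-54789 - 30205)/(-789/17 + (-21652 + 76926)) - 287519/462511 = -84994/(-789/17 + 55274) - 287519*1/462511 = -84994/938869/17 - 287519/462511 = -84994*17/938869 - 287519/462511 = -1444898/938869 - 287519/462511 = -938223894889/434237240059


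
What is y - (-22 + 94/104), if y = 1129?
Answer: 59805/52 ≈ 1150.1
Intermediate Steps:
y - (-22 + 94/104) = 1129 - (-22 + 94/104) = 1129 - (-22 + 94*(1/104)) = 1129 - (-22 + 47/52) = 1129 - 1*(-1097/52) = 1129 + 1097/52 = 59805/52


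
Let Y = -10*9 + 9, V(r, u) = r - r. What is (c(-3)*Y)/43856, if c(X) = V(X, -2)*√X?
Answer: 0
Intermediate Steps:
V(r, u) = 0
c(X) = 0 (c(X) = 0*√X = 0)
Y = -81 (Y = -90 + 9 = -81)
(c(-3)*Y)/43856 = (0*(-81))/43856 = 0*(1/43856) = 0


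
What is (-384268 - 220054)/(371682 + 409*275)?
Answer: -604322/484157 ≈ -1.2482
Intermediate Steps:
(-384268 - 220054)/(371682 + 409*275) = -604322/(371682 + 112475) = -604322/484157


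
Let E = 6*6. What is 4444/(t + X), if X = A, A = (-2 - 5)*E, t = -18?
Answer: -2222/135 ≈ -16.459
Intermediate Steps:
E = 36
A = -252 (A = (-2 - 5)*36 = -7*36 = -252)
X = -252
4444/(t + X) = 4444/(-18 - 252) = 4444/(-270) = 4444*(-1/270) = -2222/135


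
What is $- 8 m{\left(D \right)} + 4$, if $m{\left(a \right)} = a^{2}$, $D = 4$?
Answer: $-124$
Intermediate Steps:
$- 8 m{\left(D \right)} + 4 = - 8 \cdot 4^{2} + 4 = \left(-8\right) 16 + 4 = -128 + 4 = -124$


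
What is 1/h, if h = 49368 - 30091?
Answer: 1/19277 ≈ 5.1875e-5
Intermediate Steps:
h = 19277
1/h = 1/19277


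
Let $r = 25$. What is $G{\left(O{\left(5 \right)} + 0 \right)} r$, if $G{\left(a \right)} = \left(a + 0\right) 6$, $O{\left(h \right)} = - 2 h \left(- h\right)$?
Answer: $7500$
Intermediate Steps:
$O{\left(h \right)} = 2 h^{2}$
$G{\left(a \right)} = 6 a$ ($G{\left(a \right)} = a 6 = 6 a$)
$G{\left(O{\left(5 \right)} + 0 \right)} r = 6 \left(2 \cdot 5^{2} + 0\right) 25 = 6 \left(2 \cdot 25 + 0\right) 25 = 6 \left(50 + 0\right) 25 = 6 \cdot 50 \cdot 25 = 300 \cdot 25 = 7500$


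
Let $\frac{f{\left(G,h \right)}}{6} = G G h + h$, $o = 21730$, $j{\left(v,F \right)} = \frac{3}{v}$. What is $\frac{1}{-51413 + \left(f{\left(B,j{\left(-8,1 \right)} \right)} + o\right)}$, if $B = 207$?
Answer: $- \frac{2}{252191} \approx -7.9305 \cdot 10^{-6}$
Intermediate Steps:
$f{\left(G,h \right)} = 6 h + 6 h G^{2}$ ($f{\left(G,h \right)} = 6 \left(G G h + h\right) = 6 \left(G^{2} h + h\right) = 6 \left(h G^{2} + h\right) = 6 \left(h + h G^{2}\right) = 6 h + 6 h G^{2}$)
$\frac{1}{-51413 + \left(f{\left(B,j{\left(-8,1 \right)} \right)} + o\right)} = \frac{1}{-51413 + \left(6 \frac{3}{-8} \left(1 + 207^{2}\right) + 21730\right)} = \frac{1}{-51413 + \left(6 \cdot 3 \left(- \frac{1}{8}\right) \left(1 + 42849\right) + 21730\right)} = \frac{1}{-51413 + \left(6 \left(- \frac{3}{8}\right) 42850 + 21730\right)} = \frac{1}{-51413 + \left(- \frac{192825}{2} + 21730\right)} = \frac{1}{-51413 - \frac{149365}{2}} = \frac{1}{- \frac{252191}{2}} = - \frac{2}{252191}$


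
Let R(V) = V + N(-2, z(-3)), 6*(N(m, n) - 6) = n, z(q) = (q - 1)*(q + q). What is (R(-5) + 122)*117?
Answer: 14859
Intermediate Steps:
z(q) = 2*q*(-1 + q) (z(q) = (-1 + q)*(2*q) = 2*q*(-1 + q))
N(m, n) = 6 + n/6
R(V) = 10 + V (R(V) = V + (6 + (2*(-3)*(-1 - 3))/6) = V + (6 + (2*(-3)*(-4))/6) = V + (6 + (⅙)*24) = V + (6 + 4) = V + 10 = 10 + V)
(R(-5) + 122)*117 = ((10 - 5) + 122)*117 = (5 + 122)*117 = 127*117 = 14859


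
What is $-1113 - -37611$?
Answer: $36498$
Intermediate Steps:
$-1113 - -37611 = -1113 + 37611 = 36498$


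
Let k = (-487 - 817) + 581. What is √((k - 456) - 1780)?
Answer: I*√2959 ≈ 54.397*I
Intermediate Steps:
k = -723 (k = -1304 + 581 = -723)
√((k - 456) - 1780) = √((-723 - 456) - 1780) = √(-1179 - 1780) = √(-2959) = I*√2959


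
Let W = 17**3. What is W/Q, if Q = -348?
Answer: -4913/348 ≈ -14.118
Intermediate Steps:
W = 4913
W/Q = 4913/(-348) = 4913*(-1/348) = -4913/348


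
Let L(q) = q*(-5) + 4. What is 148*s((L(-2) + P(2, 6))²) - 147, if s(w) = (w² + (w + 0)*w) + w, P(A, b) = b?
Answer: 47419053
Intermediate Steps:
L(q) = 4 - 5*q (L(q) = -5*q + 4 = 4 - 5*q)
s(w) = w + 2*w² (s(w) = (w² + w*w) + w = (w² + w²) + w = 2*w² + w = w + 2*w²)
148*s((L(-2) + P(2, 6))²) - 147 = 148*(((4 - 5*(-2)) + 6)²*(1 + 2*((4 - 5*(-2)) + 6)²)) - 147 = 148*(((4 + 10) + 6)²*(1 + 2*((4 + 10) + 6)²)) - 147 = 148*((14 + 6)²*(1 + 2*(14 + 6)²)) - 147 = 148*(20²*(1 + 2*20²)) - 147 = 148*(400*(1 + 2*400)) - 147 = 148*(400*(1 + 800)) - 147 = 148*(400*801) - 147 = 148*320400 - 147 = 47419200 - 147 = 47419053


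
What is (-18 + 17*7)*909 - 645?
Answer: 91164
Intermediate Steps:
(-18 + 17*7)*909 - 645 = (-18 + 119)*909 - 645 = 101*909 - 645 = 91809 - 645 = 91164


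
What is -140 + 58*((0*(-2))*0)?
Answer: -140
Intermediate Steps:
-140 + 58*((0*(-2))*0) = -140 + 58*(0*0) = -140 + 58*0 = -140 + 0 = -140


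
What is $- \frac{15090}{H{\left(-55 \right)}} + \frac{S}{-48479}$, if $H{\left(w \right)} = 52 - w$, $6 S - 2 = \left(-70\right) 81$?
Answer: $- \frac{2194341092}{15561759} \approx -141.01$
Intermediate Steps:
$S = - \frac{2834}{3}$ ($S = \frac{1}{3} + \frac{\left(-70\right) 81}{6} = \frac{1}{3} + \frac{1}{6} \left(-5670\right) = \frac{1}{3} - 945 = - \frac{2834}{3} \approx -944.67$)
$- \frac{15090}{H{\left(-55 \right)}} + \frac{S}{-48479} = - \frac{15090}{52 - -55} - \frac{2834}{3 \left(-48479\right)} = - \frac{15090}{52 + 55} - - \frac{2834}{145437} = - \frac{15090}{107} + \frac{2834}{145437} = - \frac{2194341092}{15561759}$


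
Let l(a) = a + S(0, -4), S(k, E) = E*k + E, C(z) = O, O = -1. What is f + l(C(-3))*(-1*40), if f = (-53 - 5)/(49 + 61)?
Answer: 10971/55 ≈ 199.47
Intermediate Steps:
C(z) = -1
S(k, E) = E + E*k
f = -29/55 (f = -58/110 = -58*1/110 = -29/55 ≈ -0.52727)
l(a) = -4 + a (l(a) = a - 4*(1 + 0) = a - 4*1 = a - 4 = -4 + a)
f + l(C(-3))*(-1*40) = -29/55 + (-4 - 1)*(-1*40) = -29/55 - 5*(-40) = -29/55 + 200 = 10971/55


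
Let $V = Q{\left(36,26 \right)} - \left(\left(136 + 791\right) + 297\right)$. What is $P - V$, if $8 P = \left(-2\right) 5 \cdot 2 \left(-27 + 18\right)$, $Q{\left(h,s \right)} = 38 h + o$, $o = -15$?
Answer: $- \frac{213}{2} \approx -106.5$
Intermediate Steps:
$Q{\left(h,s \right)} = -15 + 38 h$ ($Q{\left(h,s \right)} = 38 h - 15 = -15 + 38 h$)
$P = \frac{45}{2}$ ($P = \frac{\left(-2\right) 5 \cdot 2 \left(-27 + 18\right)}{8} = \frac{\left(-10\right) 2 \left(-9\right)}{8} = \frac{\left(-20\right) \left(-9\right)}{8} = \frac{1}{8} \cdot 180 = \frac{45}{2} \approx 22.5$)
$V = 129$ ($V = \left(-15 + 38 \cdot 36\right) - \left(\left(136 + 791\right) + 297\right) = \left(-15 + 1368\right) - \left(927 + 297\right) = 1353 - 1224 = 129$)
$P - V = \frac{45}{2} - 129 = - \frac{213}{2}$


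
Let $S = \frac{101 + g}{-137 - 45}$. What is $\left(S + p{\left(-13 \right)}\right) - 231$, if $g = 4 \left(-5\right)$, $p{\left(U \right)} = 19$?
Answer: $- \frac{38665}{182} \approx -212.45$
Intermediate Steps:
$g = -20$
$S = - \frac{81}{182}$ ($S = \frac{101 - 20}{-137 - 45} = \frac{81}{-182} = 81 \left(- \frac{1}{182}\right) = - \frac{81}{182} \approx -0.44506$)
$\left(S + p{\left(-13 \right)}\right) - 231 = \left(- \frac{81}{182} + 19\right) - 231 = \frac{3377}{182} - 231 = - \frac{38665}{182}$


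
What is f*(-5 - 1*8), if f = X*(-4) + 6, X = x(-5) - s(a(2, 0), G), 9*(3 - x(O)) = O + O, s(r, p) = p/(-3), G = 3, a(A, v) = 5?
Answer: 1690/9 ≈ 187.78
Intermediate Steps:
s(r, p) = -p/3 (s(r, p) = p*(-⅓) = -p/3)
x(O) = 3 - 2*O/9 (x(O) = 3 - (O + O)/9 = 3 - 2*O/9)
X = 46/9 (X = (3 - 2/9*(-5)) - (-1)*3/3 = (3 + 10/9) - 1*(-1) = 37/9 + 1 = 46/9 ≈ 5.1111)
f = -130/9 (f = (46/9)*(-4) + 6 = -184/9 + 6 = -130/9 ≈ -14.444)
f*(-5 - 1*8) = -130*(-5 - 1*8)/9 = -130*(-5 - 8)/9 = -130/9*(-13) = 1690/9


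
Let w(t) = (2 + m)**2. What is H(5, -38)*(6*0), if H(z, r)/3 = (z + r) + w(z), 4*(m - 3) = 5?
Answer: 0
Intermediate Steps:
m = 17/4 (m = 3 + (1/4)*5 = 3 + 5/4 = 17/4 ≈ 4.2500)
w(t) = 625/16 (w(t) = (2 + 17/4)**2 = (25/4)**2 = 625/16)
H(z, r) = 1875/16 + 3*r + 3*z (H(z, r) = 3*((z + r) + 625/16) = 3*((r + z) + 625/16) = 3*(625/16 + r + z) = 1875/16 + 3*r + 3*z)
H(5, -38)*(6*0) = (1875/16 + 3*(-38) + 3*5)*(6*0) = (1875/16 - 114 + 15)*0 = (291/16)*0 = 0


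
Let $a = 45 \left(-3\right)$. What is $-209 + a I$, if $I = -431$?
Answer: $57976$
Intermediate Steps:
$a = -135$
$-209 + a I = -209 - -58185 = -209 + 58185 = 57976$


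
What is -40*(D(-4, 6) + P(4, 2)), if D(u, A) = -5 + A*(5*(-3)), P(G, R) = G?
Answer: 3640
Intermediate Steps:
D(u, A) = -5 - 15*A (D(u, A) = -5 + A*(-15) = -5 - 15*A)
-40*(D(-4, 6) + P(4, 2)) = -40*((-5 - 15*6) + 4) = -40*((-5 - 90) + 4) = -40*(-95 + 4) = -40*(-91) = 3640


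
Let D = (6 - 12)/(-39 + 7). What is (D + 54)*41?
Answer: 35547/16 ≈ 2221.7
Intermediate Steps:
D = 3/16 (D = -6/(-32) = -6*(-1/32) = 3/16 ≈ 0.18750)
(D + 54)*41 = (3/16 + 54)*41 = (867/16)*41 = 35547/16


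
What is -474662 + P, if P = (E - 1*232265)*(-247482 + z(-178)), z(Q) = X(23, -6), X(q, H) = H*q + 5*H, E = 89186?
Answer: 35433039688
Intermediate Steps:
X(q, H) = 5*H + H*q
z(Q) = -168 (z(Q) = -6*(5 + 23) = -6*28 = -168)
P = 35433514350 (P = (89186 - 1*232265)*(-247482 - 168) = (89186 - 232265)*(-247650) = -143079*(-247650) = 35433514350)
-474662 + P = -474662 + 35433514350 = 35433039688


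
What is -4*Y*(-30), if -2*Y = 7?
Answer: -420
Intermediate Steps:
Y = -7/2 (Y = -½*7 = -7/2 ≈ -3.5000)
-4*Y*(-30) = -4*(-7/2)*(-30) = 14*(-30) = -420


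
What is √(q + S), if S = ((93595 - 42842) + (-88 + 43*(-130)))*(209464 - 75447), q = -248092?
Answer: 13*√35743007 ≈ 77721.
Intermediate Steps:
S = 6040816275 (S = (50753 + (-88 - 5590))*134017 = (50753 - 5678)*134017 = 45075*134017 = 6040816275)
√(q + S) = √(-248092 + 6040816275) = √6040568183 = 13*√35743007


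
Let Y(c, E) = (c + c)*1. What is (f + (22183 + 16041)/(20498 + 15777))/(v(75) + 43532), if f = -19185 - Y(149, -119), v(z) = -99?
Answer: -706707601/1575532075 ≈ -0.44855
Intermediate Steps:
Y(c, E) = 2*c (Y(c, E) = (2*c)*1 = 2*c)
f = -19483 (f = -19185 - 2*149 = -19185 - 1*298 = -19185 - 298 = -19483)
(f + (22183 + 16041)/(20498 + 15777))/(v(75) + 43532) = (-19483 + (22183 + 16041)/(20498 + 15777))/(-99 + 43532) = (-19483 + 38224/36275)/43433 = (-19483 + 38224*(1/36275))*(1/43433) = (-19483 + 38224/36275)*(1/43433) = -706707601/36275*1/43433 = -706707601/1575532075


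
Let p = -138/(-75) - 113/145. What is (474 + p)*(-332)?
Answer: -114347108/725 ≈ -1.5772e+5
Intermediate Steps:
p = 769/725 (p = -138*(-1/75) - 113*1/145 = 46/25 - 113/145 = 769/725 ≈ 1.0607)
(474 + p)*(-332) = (474 + 769/725)*(-332) = (344419/725)*(-332) = -114347108/725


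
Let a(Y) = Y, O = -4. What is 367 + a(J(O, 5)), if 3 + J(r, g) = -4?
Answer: 360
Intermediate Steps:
J(r, g) = -7 (J(r, g) = -3 - 4 = -7)
367 + a(J(O, 5)) = 367 - 7 = 360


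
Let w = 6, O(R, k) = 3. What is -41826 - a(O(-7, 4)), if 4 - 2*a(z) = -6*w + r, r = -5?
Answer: -83697/2 ≈ -41849.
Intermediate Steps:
a(z) = 45/2 (a(z) = 2 - (-6*6 - 5)/2 = 2 - (-36 - 5)/2 = 2 - 1/2*(-41) = 2 + 41/2 = 45/2)
-41826 - a(O(-7, 4)) = -41826 - 1*45/2 = -41826 - 45/2 = -83697/2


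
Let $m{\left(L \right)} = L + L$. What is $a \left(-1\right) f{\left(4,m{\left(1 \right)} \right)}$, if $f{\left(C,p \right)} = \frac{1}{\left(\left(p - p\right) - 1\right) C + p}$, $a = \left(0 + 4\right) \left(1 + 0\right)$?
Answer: $2$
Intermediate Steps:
$m{\left(L \right)} = 2 L$
$a = 4$ ($a = 4 \cdot 1 = 4$)
$f{\left(C,p \right)} = \frac{1}{p - C}$ ($f{\left(C,p \right)} = \frac{1}{\left(0 - 1\right) C + p} = \frac{1}{- C + p} = \frac{1}{p - C}$)
$a \left(-1\right) f{\left(4,m{\left(1 \right)} \right)} = \frac{4 \left(-1\right)}{2 \cdot 1 - 4} = - \frac{4}{2 - 4} = - \frac{4}{-2} = \left(-4\right) \left(- \frac{1}{2}\right) = 2$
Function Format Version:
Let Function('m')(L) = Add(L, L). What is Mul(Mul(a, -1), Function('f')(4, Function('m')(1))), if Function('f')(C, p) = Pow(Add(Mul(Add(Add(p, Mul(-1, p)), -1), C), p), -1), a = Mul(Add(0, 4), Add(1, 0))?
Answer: 2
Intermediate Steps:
Function('m')(L) = Mul(2, L)
a = 4 (a = Mul(4, 1) = 4)
Function('f')(C, p) = Pow(Add(p, Mul(-1, C)), -1) (Function('f')(C, p) = Pow(Add(Mul(Add(0, -1), C), p), -1) = Pow(Add(Mul(-1, C), p), -1) = Pow(Add(p, Mul(-1, C)), -1))
Mul(Mul(a, -1), Function('f')(4, Function('m')(1))) = Mul(Mul(4, -1), Pow(Add(Mul(2, 1), Mul(-1, 4)), -1)) = Mul(-4, Pow(Add(2, -4), -1)) = Mul(-4, Pow(-2, -1)) = Mul(-4, Rational(-1, 2)) = 2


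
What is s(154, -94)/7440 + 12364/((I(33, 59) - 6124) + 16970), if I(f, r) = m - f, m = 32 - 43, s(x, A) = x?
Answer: 2128447/1826520 ≈ 1.1653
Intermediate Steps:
m = -11
I(f, r) = -11 - f
s(154, -94)/7440 + 12364/((I(33, 59) - 6124) + 16970) = 154/7440 + 12364/(((-11 - 1*33) - 6124) + 16970) = 154*(1/7440) + 12364/(((-11 - 33) - 6124) + 16970) = 77/3720 + 12364/((-44 - 6124) + 16970) = 77/3720 + 12364/(-6168 + 16970) = 77/3720 + 12364/10802 = 77/3720 + 12364*(1/10802) = 77/3720 + 562/491 = 2128447/1826520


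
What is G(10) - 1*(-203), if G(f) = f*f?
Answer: 303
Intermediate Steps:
G(f) = f²
G(10) - 1*(-203) = 10² - 1*(-203) = 100 + 203 = 303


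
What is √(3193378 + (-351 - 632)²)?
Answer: √4159667 ≈ 2039.5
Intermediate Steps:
√(3193378 + (-351 - 632)²) = √(3193378 + (-983)²) = √(3193378 + 966289) = √4159667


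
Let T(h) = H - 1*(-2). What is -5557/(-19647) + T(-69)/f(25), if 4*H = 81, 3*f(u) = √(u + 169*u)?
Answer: 5557/19647 + 267*√170/3400 ≈ 1.3067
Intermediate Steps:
f(u) = √170*√u/3 (f(u) = √(u + 169*u)/3 = √(170*u)/3 = (√170*√u)/3 = √170*√u/3)
H = 81/4 (H = (¼)*81 = 81/4 ≈ 20.250)
T(h) = 89/4 (T(h) = 81/4 - 1*(-2) = 81/4 + 2 = 89/4)
-5557/(-19647) + T(-69)/f(25) = -5557/(-19647) + 89/(4*((√170*√25/3))) = -5557*(-1/19647) + 89/(4*(((⅓)*√170*5))) = 5557/19647 + 89/(4*((5*√170/3))) = 5557/19647 + 89*(3*√170/850)/4 = 5557/19647 + 267*√170/3400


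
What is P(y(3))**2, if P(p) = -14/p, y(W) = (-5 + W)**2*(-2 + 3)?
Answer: 49/4 ≈ 12.250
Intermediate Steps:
y(W) = (-5 + W)**2 (y(W) = (-5 + W)**2*1 = (-5 + W)**2)
P(y(3))**2 = (-14/(-5 + 3)**2)**2 = (-14/((-2)**2))**2 = (-14/4)**2 = (-14*1/4)**2 = (-7/2)**2 = 49/4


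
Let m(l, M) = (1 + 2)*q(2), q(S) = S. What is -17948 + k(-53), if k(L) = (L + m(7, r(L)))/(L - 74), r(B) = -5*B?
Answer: -2279349/127 ≈ -17948.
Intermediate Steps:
m(l, M) = 6 (m(l, M) = (1 + 2)*2 = 3*2 = 6)
k(L) = (6 + L)/(-74 + L) (k(L) = (L + 6)/(L - 74) = (6 + L)/(-74 + L))
-17948 + k(-53) = -17948 + (6 - 53)/(-74 - 53) = -17948 - 47/(-127) = -17948 - 1/127*(-47) = -17948 + 47/127 = -2279349/127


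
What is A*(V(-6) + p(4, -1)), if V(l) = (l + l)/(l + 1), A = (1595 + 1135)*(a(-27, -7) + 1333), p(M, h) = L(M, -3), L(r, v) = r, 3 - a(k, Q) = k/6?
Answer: 23421216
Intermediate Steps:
a(k, Q) = 3 - k/6
p(M, h) = M
A = 3659565 (A = (1595 + 1135)*((3 - ⅙*(-27)) + 1333) = 2730*((3 + 9/2) + 1333) = 2730*(15/2 + 1333) = 2730*(2681/2) = 3659565)
V(l) = 2*l/(1 + l) (V(l) = (2*l)/(1 + l) = 2*l/(1 + l))
A*(V(-6) + p(4, -1)) = 3659565*(2*(-6)/(1 - 6) + 4) = 3659565*(2*(-6)/(-5) + 4) = 3659565*(2*(-6)*(-⅕) + 4) = 3659565*(12/5 + 4) = 3659565*(32/5) = 23421216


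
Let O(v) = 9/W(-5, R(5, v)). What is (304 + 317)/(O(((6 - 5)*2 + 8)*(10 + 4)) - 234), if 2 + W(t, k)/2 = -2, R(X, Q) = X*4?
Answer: -552/209 ≈ -2.6411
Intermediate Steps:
R(X, Q) = 4*X
W(t, k) = -8 (W(t, k) = -4 + 2*(-2) = -4 - 4 = -8)
O(v) = -9/8 (O(v) = 9/(-8) = 9*(-⅛) = -9/8)
(304 + 317)/(O(((6 - 5)*2 + 8)*(10 + 4)) - 234) = (304 + 317)/(-9/8 - 234) = 621/(-1881/8) = 621*(-8/1881) = -552/209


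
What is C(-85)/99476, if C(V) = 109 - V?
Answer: 97/49738 ≈ 0.0019502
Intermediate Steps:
C(-85)/99476 = (109 - 1*(-85))/99476 = (109 + 85)*(1/99476) = 194*(1/99476) = 97/49738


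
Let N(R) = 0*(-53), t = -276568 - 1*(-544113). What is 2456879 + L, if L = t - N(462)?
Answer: 2724424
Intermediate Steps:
t = 267545 (t = -276568 + 544113 = 267545)
N(R) = 0
L = 267545 (L = 267545 - 1*0 = 267545 + 0 = 267545)
2456879 + L = 2456879 + 267545 = 2724424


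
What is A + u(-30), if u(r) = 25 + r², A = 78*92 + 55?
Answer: 8156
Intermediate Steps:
A = 7231 (A = 7176 + 55 = 7231)
A + u(-30) = 7231 + (25 + (-30)²) = 7231 + (25 + 900) = 7231 + 925 = 8156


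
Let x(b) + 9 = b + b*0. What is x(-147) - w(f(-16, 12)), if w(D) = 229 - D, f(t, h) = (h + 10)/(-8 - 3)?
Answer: -387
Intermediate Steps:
f(t, h) = -10/11 - h/11 (f(t, h) = (10 + h)/(-11) = (10 + h)*(-1/11) = -10/11 - h/11)
x(b) = -9 + b (x(b) = -9 + (b + b*0) = -9 + (b + 0) = -9 + b)
x(-147) - w(f(-16, 12)) = (-9 - 147) - (229 - (-10/11 - 1/11*12)) = -156 - (229 - (-10/11 - 12/11)) = -156 - (229 - 1*(-2)) = -156 - (229 + 2) = -156 - 1*231 = -156 - 231 = -387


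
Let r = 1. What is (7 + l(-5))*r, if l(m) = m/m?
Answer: 8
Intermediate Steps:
l(m) = 1
(7 + l(-5))*r = (7 + 1)*1 = 8*1 = 8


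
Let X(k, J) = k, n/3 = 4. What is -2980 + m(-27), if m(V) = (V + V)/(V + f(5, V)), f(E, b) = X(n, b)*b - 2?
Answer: -1051886/353 ≈ -2979.8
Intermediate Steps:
n = 12 (n = 3*4 = 12)
f(E, b) = -2 + 12*b (f(E, b) = 12*b - 2 = -2 + 12*b)
m(V) = 2*V/(-2 + 13*V) (m(V) = (V + V)/(V + (-2 + 12*V)) = (2*V)/(-2 + 13*V) = 2*V/(-2 + 13*V))
-2980 + m(-27) = -2980 + 2*(-27)/(-2 + 13*(-27)) = -2980 + 2*(-27)/(-2 - 351) = -2980 + 2*(-27)/(-353) = -2980 + 2*(-27)*(-1/353) = -2980 + 54/353 = -1051886/353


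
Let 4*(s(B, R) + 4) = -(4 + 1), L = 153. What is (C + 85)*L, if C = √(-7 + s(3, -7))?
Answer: 13005 + 1071*I/2 ≈ 13005.0 + 535.5*I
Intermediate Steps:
s(B, R) = -21/4 (s(B, R) = -4 + (-(4 + 1))/4 = -4 + (-1*5)/4 = -4 + (¼)*(-5) = -4 - 5/4 = -21/4)
C = 7*I/2 (C = √(-7 - 21/4) = √(-49/4) = 7*I/2 ≈ 3.5*I)
(C + 85)*L = (7*I/2 + 85)*153 = (85 + 7*I/2)*153 = 13005 + 1071*I/2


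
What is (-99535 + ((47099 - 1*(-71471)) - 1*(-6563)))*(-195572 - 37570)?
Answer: -5967968916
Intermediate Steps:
(-99535 + ((47099 - 1*(-71471)) - 1*(-6563)))*(-195572 - 37570) = (-99535 + ((47099 + 71471) + 6563))*(-233142) = (-99535 + (118570 + 6563))*(-233142) = (-99535 + 125133)*(-233142) = 25598*(-233142) = -5967968916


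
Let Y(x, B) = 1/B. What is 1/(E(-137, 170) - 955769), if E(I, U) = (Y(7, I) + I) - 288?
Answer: -137/130998579 ≈ -1.0458e-6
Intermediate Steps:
E(I, U) = -288 + I + 1/I (E(I, U) = (1/I + I) - 288 = (I + 1/I) - 288 = -288 + I + 1/I)
1/(E(-137, 170) - 955769) = 1/((-288 - 137 + 1/(-137)) - 955769) = 1/((-288 - 137 - 1/137) - 955769) = 1/(-58226/137 - 955769) = 1/(-130998579/137) = -137/130998579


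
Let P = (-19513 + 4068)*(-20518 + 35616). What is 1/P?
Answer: -1/233188610 ≈ -4.2884e-9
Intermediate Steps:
P = -233188610 (P = -15445*15098 = -233188610)
1/P = 1/(-233188610) = -1/233188610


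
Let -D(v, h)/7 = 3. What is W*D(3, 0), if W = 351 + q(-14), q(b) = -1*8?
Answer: -7203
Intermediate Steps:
D(v, h) = -21 (D(v, h) = -7*3 = -21)
q(b) = -8
W = 343 (W = 351 - 8 = 343)
W*D(3, 0) = 343*(-21) = -7203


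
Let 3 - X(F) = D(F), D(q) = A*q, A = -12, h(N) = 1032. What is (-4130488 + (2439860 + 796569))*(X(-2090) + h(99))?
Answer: 21497648655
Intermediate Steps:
D(q) = -12*q
X(F) = 3 + 12*F (X(F) = 3 - (-12)*F = 3 + 12*F)
(-4130488 + (2439860 + 796569))*(X(-2090) + h(99)) = (-4130488 + (2439860 + 796569))*((3 + 12*(-2090)) + 1032) = (-4130488 + 3236429)*((3 - 25080) + 1032) = -894059*(-25077 + 1032) = -894059*(-24045) = 21497648655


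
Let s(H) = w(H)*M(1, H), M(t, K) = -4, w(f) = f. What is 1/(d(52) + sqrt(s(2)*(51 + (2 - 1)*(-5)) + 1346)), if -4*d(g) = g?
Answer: 13/809 + sqrt(978)/809 ≈ 0.054726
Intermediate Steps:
d(g) = -g/4
s(H) = -4*H (s(H) = H*(-4) = -4*H)
1/(d(52) + sqrt(s(2)*(51 + (2 - 1)*(-5)) + 1346)) = 1/(-1/4*52 + sqrt((-4*2)*(51 + (2 - 1)*(-5)) + 1346)) = 1/(-13 + sqrt(-8*(51 + 1*(-5)) + 1346)) = 1/(-13 + sqrt(-8*(51 - 5) + 1346)) = 1/(-13 + sqrt(-8*46 + 1346)) = 1/(-13 + sqrt(-368 + 1346)) = 1/(-13 + sqrt(978))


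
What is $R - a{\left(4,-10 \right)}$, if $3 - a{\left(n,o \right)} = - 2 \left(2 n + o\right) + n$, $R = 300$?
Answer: $305$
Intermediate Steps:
$a{\left(n,o \right)} = 3 + 2 o + 3 n$ ($a{\left(n,o \right)} = 3 - \left(- 2 \left(2 n + o\right) + n\right) = 3 - \left(- 2 \left(o + 2 n\right) + n\right) = 3 - \left(\left(- 4 n - 2 o\right) + n\right) = 3 - \left(- 3 n - 2 o\right) = 3 + \left(2 o + 3 n\right) = 3 + 2 o + 3 n$)
$R - a{\left(4,-10 \right)} = 300 - \left(3 + 2 \left(-10\right) + 3 \cdot 4\right) = 300 - \left(3 - 20 + 12\right) = 300 - -5 = 300 + 5 = 305$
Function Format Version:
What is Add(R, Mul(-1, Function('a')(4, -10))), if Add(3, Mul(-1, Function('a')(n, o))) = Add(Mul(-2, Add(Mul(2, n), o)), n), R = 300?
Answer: 305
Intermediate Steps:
Function('a')(n, o) = Add(3, Mul(2, o), Mul(3, n)) (Function('a')(n, o) = Add(3, Mul(-1, Add(Mul(-2, Add(Mul(2, n), o)), n))) = Add(3, Mul(-1, Add(Mul(-2, Add(o, Mul(2, n))), n))) = Add(3, Mul(-1, Add(Add(Mul(-4, n), Mul(-2, o)), n))) = Add(3, Mul(-1, Add(Mul(-3, n), Mul(-2, o)))) = Add(3, Add(Mul(2, o), Mul(3, n))) = Add(3, Mul(2, o), Mul(3, n)))
Add(R, Mul(-1, Function('a')(4, -10))) = Add(300, Mul(-1, Add(3, Mul(2, -10), Mul(3, 4)))) = Add(300, Mul(-1, Add(3, -20, 12))) = Add(300, Mul(-1, -5)) = Add(300, 5) = 305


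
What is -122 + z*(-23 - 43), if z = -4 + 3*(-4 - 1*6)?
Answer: 2122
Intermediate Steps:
z = -34 (z = -4 + 3*(-4 - 6) = -4 + 3*(-10) = -4 - 30 = -34)
-122 + z*(-23 - 43) = -122 - 34*(-23 - 43) = -122 - 34*(-66) = -122 + 2244 = 2122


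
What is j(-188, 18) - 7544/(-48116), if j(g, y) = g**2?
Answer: 18484994/523 ≈ 35344.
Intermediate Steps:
j(-188, 18) - 7544/(-48116) = (-188)**2 - 7544/(-48116) = 35344 - 7544*(-1/48116) = 35344 + 82/523 = 18484994/523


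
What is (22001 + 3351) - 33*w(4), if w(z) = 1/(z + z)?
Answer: 202783/8 ≈ 25348.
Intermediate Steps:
w(z) = 1/(2*z)
(22001 + 3351) - 33*w(4) = (22001 + 3351) - 33/(2*4) = 25352 - 33/(2*4) = 25352 - 33*⅛ = 25352 - 33/8 = 202783/8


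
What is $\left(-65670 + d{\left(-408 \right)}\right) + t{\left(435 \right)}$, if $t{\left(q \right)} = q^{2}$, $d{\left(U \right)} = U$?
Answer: $123147$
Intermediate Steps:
$\left(-65670 + d{\left(-408 \right)}\right) + t{\left(435 \right)} = \left(-65670 - 408\right) + 435^{2} = -66078 + 189225 = 123147$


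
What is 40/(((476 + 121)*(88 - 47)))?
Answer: 40/24477 ≈ 0.0016342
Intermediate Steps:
40/(((476 + 121)*(88 - 47))) = 40/((597*41)) = 40/24477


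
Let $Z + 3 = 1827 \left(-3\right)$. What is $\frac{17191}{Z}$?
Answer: $- \frac{17191}{5484} \approx -3.1348$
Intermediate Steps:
$Z = -5484$ ($Z = -3 + 1827 \left(-3\right) = -3 - 5481 = -5484$)
$\frac{17191}{Z} = \frac{17191}{-5484} = 17191 \left(- \frac{1}{5484}\right) = - \frac{17191}{5484}$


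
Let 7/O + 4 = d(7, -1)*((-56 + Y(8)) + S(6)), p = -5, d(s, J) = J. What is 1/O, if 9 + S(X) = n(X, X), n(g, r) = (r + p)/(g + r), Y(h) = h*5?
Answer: 251/84 ≈ 2.9881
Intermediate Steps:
Y(h) = 5*h
n(g, r) = (-5 + r)/(g + r) (n(g, r) = (r - 5)/(g + r) = (-5 + r)/(g + r))
S(X) = -9 + (-5 + X)/(2*X) (S(X) = -9 + (-5 + X)/(X + X) = -9 + (-5 + X)/((2*X)) = -9 + (1/(2*X))*(-5 + X) = -9 + (-5 + X)/(2*X))
O = 84/251 (O = 7/(-4 - ((-56 + 5*8) + (½)*(-5 - 17*6)/6)) = 7/(-4 - ((-56 + 40) + (½)*(⅙)*(-5 - 102))) = 7/(-4 - (-16 + (½)*(⅙)*(-107))) = 7/(-4 - (-16 - 107/12)) = 7/(-4 - 1*(-299/12)) = 7/(-4 + 299/12) = 7/(251/12) = 7*(12/251) = 84/251 ≈ 0.33466)
1/O = 1/(84/251) = 251/84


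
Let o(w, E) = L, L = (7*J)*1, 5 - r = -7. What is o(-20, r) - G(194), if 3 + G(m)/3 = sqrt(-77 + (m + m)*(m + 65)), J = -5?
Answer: -26 - 3*sqrt(100415) ≈ -976.65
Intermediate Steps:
r = 12 (r = 5 - 1*(-7) = 5 + 7 = 12)
L = -35 (L = (7*(-5))*1 = -35*1 = -35)
o(w, E) = -35
G(m) = -9 + 3*sqrt(-77 + 2*m*(65 + m)) (G(m) = -9 + 3*sqrt(-77 + (m + m)*(m + 65)) = -9 + 3*sqrt(-77 + (2*m)*(65 + m)) = -9 + 3*sqrt(-77 + 2*m*(65 + m)))
o(-20, r) - G(194) = -35 - (-9 + 3*sqrt(-77 + 2*194**2 + 130*194)) = -35 - (-9 + 3*sqrt(-77 + 2*37636 + 25220)) = -35 - (-9 + 3*sqrt(-77 + 75272 + 25220)) = -35 - (-9 + 3*sqrt(100415)) = -35 + (9 - 3*sqrt(100415)) = -26 - 3*sqrt(100415)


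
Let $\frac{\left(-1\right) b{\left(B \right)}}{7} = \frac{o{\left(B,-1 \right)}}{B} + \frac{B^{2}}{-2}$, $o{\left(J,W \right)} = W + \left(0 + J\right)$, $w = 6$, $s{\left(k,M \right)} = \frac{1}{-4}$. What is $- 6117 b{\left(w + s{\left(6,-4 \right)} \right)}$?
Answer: $- \frac{494944821}{736} \approx -6.7248 \cdot 10^{5}$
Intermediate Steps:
$s{\left(k,M \right)} = - \frac{1}{4}$
$o{\left(J,W \right)} = J + W$ ($o{\left(J,W \right)} = W + J = J + W$)
$b{\left(B \right)} = \frac{7 B^{2}}{2} - \frac{7 \left(-1 + B\right)}{B}$ ($b{\left(B \right)} = - 7 \left(\frac{B - 1}{B} + \frac{B^{2}}{-2}\right) = - 7 \left(\frac{-1 + B}{B} + B^{2} \left(- \frac{1}{2}\right)\right) = - 7 \left(\frac{-1 + B}{B} - \frac{B^{2}}{2}\right) = - 7 \left(- \frac{B^{2}}{2} + \frac{-1 + B}{B}\right) = \frac{7 B^{2}}{2} - \frac{7 \left(-1 + B\right)}{B}$)
$- 6117 b{\left(w + s{\left(6,-4 \right)} \right)} = - 6117 \left(-7 + \frac{7}{6 - \frac{1}{4}} + \frac{7 \left(6 - \frac{1}{4}\right)^{2}}{2}\right) = - 6117 \left(-7 + \frac{7}{\frac{23}{4}} + \frac{7 \left(\frac{23}{4}\right)^{2}}{2}\right) = - 6117 \left(-7 + 7 \cdot \frac{4}{23} + \frac{7}{2} \cdot \frac{529}{16}\right) = - 6117 \left(-7 + \frac{28}{23} + \frac{3703}{32}\right) = \left(-6117\right) \frac{80913}{736} = - \frac{494944821}{736}$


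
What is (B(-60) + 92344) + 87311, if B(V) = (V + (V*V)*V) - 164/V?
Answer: -546034/15 ≈ -36402.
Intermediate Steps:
B(V) = V + V**3 - 164/V (B(V) = (V + V**2*V) - 164/V = (V + V**3) - 164/V = V + V**3 - 164/V)
(B(-60) + 92344) + 87311 = ((-60 + (-60)**3 - 164/(-60)) + 92344) + 87311 = ((-60 - 216000 - 164*(-1/60)) + 92344) + 87311 = ((-60 - 216000 + 41/15) + 92344) + 87311 = (-3240859/15 + 92344) + 87311 = -1855699/15 + 87311 = -546034/15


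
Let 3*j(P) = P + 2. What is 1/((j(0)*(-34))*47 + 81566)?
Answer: 3/241502 ≈ 1.2422e-5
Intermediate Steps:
j(P) = 2/3 + P/3 (j(P) = (P + 2)/3 = (2 + P)/3 = 2/3 + P/3)
1/((j(0)*(-34))*47 + 81566) = 1/(((2/3 + (1/3)*0)*(-34))*47 + 81566) = 1/(((2/3 + 0)*(-34))*47 + 81566) = 1/(((2/3)*(-34))*47 + 81566) = 1/(-68/3*47 + 81566) = 1/(-3196/3 + 81566) = 1/(241502/3) = 3/241502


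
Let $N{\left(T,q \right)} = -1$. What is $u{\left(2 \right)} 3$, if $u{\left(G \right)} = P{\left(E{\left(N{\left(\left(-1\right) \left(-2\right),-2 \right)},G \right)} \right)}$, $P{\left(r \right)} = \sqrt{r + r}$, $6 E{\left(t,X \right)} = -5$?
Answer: $i \sqrt{15} \approx 3.873 i$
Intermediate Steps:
$E{\left(t,X \right)} = - \frac{5}{6}$ ($E{\left(t,X \right)} = \frac{1}{6} \left(-5\right) = - \frac{5}{6}$)
$P{\left(r \right)} = \sqrt{2} \sqrt{r}$ ($P{\left(r \right)} = \sqrt{2 r} = \sqrt{2} \sqrt{r}$)
$u{\left(G \right)} = \frac{i \sqrt{15}}{3}$ ($u{\left(G \right)} = \sqrt{2} \sqrt{- \frac{5}{6}} = \sqrt{2} \frac{i \sqrt{30}}{6} = \frac{i \sqrt{15}}{3}$)
$u{\left(2 \right)} 3 = \frac{i \sqrt{15}}{3} \cdot 3 = i \sqrt{15}$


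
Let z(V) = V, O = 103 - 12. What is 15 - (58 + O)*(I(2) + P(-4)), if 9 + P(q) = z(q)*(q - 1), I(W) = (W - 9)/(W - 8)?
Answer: -10787/6 ≈ -1797.8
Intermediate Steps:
O = 91
I(W) = (-9 + W)/(-8 + W)
P(q) = -9 + q*(-1 + q) (P(q) = -9 + q*(q - 1) = -9 + q*(-1 + q))
15 - (58 + O)*(I(2) + P(-4)) = 15 - (58 + 91)*((-9 + 2)/(-8 + 2) + (-9 + (-4)² - 1*(-4))) = 15 - 149*(-7/(-6) + (-9 + 16 + 4)) = 15 - 149*(-⅙*(-7) + 11) = 15 - 149*(7/6 + 11) = 15 - 149*73/6 = 15 - 1*10877/6 = 15 - 10877/6 = -10787/6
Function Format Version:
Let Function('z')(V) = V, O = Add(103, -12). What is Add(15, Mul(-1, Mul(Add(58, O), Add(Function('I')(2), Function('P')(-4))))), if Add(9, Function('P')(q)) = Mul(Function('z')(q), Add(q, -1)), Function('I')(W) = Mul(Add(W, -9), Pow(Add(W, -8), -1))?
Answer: Rational(-10787, 6) ≈ -1797.8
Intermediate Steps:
O = 91
Function('I')(W) = Mul(Pow(Add(-8, W), -1), Add(-9, W)) (Function('I')(W) = Mul(Add(-9, W), Pow(Add(-8, W), -1)) = Mul(Pow(Add(-8, W), -1), Add(-9, W)))
Function('P')(q) = Add(-9, Mul(q, Add(-1, q))) (Function('P')(q) = Add(-9, Mul(q, Add(q, -1))) = Add(-9, Mul(q, Add(-1, q))))
Add(15, Mul(-1, Mul(Add(58, O), Add(Function('I')(2), Function('P')(-4))))) = Add(15, Mul(-1, Mul(Add(58, 91), Add(Mul(Pow(Add(-8, 2), -1), Add(-9, 2)), Add(-9, Pow(-4, 2), Mul(-1, -4)))))) = Add(15, Mul(-1, Mul(149, Add(Mul(Pow(-6, -1), -7), Add(-9, 16, 4))))) = Add(15, Mul(-1, Mul(149, Add(Mul(Rational(-1, 6), -7), 11)))) = Add(15, Mul(-1, Mul(149, Add(Rational(7, 6), 11)))) = Add(15, Mul(-1, Mul(149, Rational(73, 6)))) = Add(15, Mul(-1, Rational(10877, 6))) = Add(15, Rational(-10877, 6)) = Rational(-10787, 6)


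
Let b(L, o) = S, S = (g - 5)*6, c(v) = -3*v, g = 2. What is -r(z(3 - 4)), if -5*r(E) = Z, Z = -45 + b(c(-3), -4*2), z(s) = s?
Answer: -63/5 ≈ -12.600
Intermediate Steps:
S = -18 (S = (2 - 5)*6 = -3*6 = -18)
b(L, o) = -18
Z = -63 (Z = -45 - 18 = -63)
r(E) = 63/5 (r(E) = -⅕*(-63) = 63/5)
-r(z(3 - 4)) = -1*63/5 = -63/5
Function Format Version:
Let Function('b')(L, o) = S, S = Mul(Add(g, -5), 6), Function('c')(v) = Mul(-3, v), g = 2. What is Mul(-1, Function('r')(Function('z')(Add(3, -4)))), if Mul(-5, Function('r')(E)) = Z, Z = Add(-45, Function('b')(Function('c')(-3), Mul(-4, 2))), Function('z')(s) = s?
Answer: Rational(-63, 5) ≈ -12.600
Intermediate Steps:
S = -18 (S = Mul(Add(2, -5), 6) = Mul(-3, 6) = -18)
Function('b')(L, o) = -18
Z = -63 (Z = Add(-45, -18) = -63)
Function('r')(E) = Rational(63, 5) (Function('r')(E) = Mul(Rational(-1, 5), -63) = Rational(63, 5))
Mul(-1, Function('r')(Function('z')(Add(3, -4)))) = Mul(-1, Rational(63, 5)) = Rational(-63, 5)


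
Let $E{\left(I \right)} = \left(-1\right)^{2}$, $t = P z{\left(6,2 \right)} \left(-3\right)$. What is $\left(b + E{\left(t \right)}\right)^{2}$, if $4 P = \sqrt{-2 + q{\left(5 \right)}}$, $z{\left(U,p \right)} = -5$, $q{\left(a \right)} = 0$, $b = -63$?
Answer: $3844$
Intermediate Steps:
$P = \frac{i \sqrt{2}}{4}$ ($P = \frac{\sqrt{-2 + 0}}{4} = \frac{\sqrt{-2}}{4} = \frac{i \sqrt{2}}{4} \approx 0.35355 i$)
$t = \frac{15 i \sqrt{2}}{4}$ ($t = \frac{i \sqrt{2}}{4} \left(-5\right) \left(-3\right) = - \frac{5 i \sqrt{2}}{4} \left(-3\right) = \frac{15 i \sqrt{2}}{4} \approx 5.3033 i$)
$E{\left(I \right)} = 1$
$\left(b + E{\left(t \right)}\right)^{2} = \left(-63 + 1\right)^{2} = \left(-62\right)^{2} = 3844$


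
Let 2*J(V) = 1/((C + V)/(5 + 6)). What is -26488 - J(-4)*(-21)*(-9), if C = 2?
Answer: -103873/4 ≈ -25968.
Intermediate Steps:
J(V) = 1/(2*(2/11 + V/11)) (J(V) = 1/(2*(((2 + V)/(5 + 6)))) = 1/(2*(((2 + V)/11))) = 1/(2*(((2 + V)*(1/11)))) = 1/(2*(2/11 + V/11)))
-26488 - J(-4)*(-21)*(-9) = -26488 - (11/(2*(2 - 4)))*(-21)*(-9) = -26488 - ((11/2)/(-2))*(-21)*(-9) = -26488 - ((11/2)*(-1/2))*(-21)*(-9) = -26488 - (-11/4*(-21))*(-9) = -26488 - 231*(-9)/4 = -26488 - 1*(-2079/4) = -26488 + 2079/4 = -103873/4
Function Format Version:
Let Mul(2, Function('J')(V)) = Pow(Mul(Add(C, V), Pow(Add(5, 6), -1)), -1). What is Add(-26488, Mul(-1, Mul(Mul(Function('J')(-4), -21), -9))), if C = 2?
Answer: Rational(-103873, 4) ≈ -25968.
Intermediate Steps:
Function('J')(V) = Mul(Rational(1, 2), Pow(Add(Rational(2, 11), Mul(Rational(1, 11), V)), -1)) (Function('J')(V) = Mul(Rational(1, 2), Pow(Mul(Add(2, V), Pow(Add(5, 6), -1)), -1)) = Mul(Rational(1, 2), Pow(Mul(Add(2, V), Pow(11, -1)), -1)) = Mul(Rational(1, 2), Pow(Mul(Add(2, V), Rational(1, 11)), -1)) = Mul(Rational(1, 2), Pow(Add(Rational(2, 11), Mul(Rational(1, 11), V)), -1)))
Add(-26488, Mul(-1, Mul(Mul(Function('J')(-4), -21), -9))) = Add(-26488, Mul(-1, Mul(Mul(Mul(Rational(11, 2), Pow(Add(2, -4), -1)), -21), -9))) = Add(-26488, Mul(-1, Mul(Mul(Mul(Rational(11, 2), Pow(-2, -1)), -21), -9))) = Add(-26488, Mul(-1, Mul(Mul(Mul(Rational(11, 2), Rational(-1, 2)), -21), -9))) = Add(-26488, Mul(-1, Mul(Mul(Rational(-11, 4), -21), -9))) = Add(-26488, Mul(-1, Mul(Rational(231, 4), -9))) = Add(-26488, Mul(-1, Rational(-2079, 4))) = Add(-26488, Rational(2079, 4)) = Rational(-103873, 4)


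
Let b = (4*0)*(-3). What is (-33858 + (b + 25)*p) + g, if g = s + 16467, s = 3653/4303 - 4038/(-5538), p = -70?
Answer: -5847342207/305513 ≈ -19139.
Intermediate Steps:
s = 482126/305513 (s = 3653*(1/4303) - 4038*(-1/5538) = 281/331 + 673/923 = 482126/305513 ≈ 1.5781)
b = 0 (b = 0*(-3) = 0)
g = 5031364697/305513 (g = 482126/305513 + 16467 = 5031364697/305513 ≈ 16469.)
(-33858 + (b + 25)*p) + g = (-33858 + (0 + 25)*(-70)) + 5031364697/305513 = (-33858 + 25*(-70)) + 5031364697/305513 = (-33858 - 1750) + 5031364697/305513 = -35608 + 5031364697/305513 = -5847342207/305513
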